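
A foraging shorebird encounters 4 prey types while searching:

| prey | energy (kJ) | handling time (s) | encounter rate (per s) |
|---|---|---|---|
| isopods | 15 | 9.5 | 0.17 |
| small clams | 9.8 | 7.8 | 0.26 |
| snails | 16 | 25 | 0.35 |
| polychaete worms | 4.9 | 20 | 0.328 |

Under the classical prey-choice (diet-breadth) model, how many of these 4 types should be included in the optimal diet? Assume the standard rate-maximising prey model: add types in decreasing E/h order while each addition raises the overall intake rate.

Rank by E/h (kJ/s): isopods 1.58, small clams 1.26, snails 0.64, polychaete worms 0.245. Include each in turn until the next type's E/h falls below the running intake rate.
Rate on top 1: 0.9751. small clams: 1.26 > 0.9751 → include.
Rate on top 2: 1.098. snails: 0.64 < 1.098 → exclude; stop.
Optimal diet: isopods, small clams — 2 of 4 types.

2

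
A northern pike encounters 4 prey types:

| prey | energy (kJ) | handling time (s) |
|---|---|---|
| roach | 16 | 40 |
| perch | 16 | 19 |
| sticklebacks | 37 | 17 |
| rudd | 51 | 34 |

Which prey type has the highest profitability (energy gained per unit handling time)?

sticklebacks

In descending order of E/h:
sticklebacks: 37/17 = 2.18 kJ/s
rudd: 51/34 = 1.5 kJ/s
perch: 16/19 = 0.842 kJ/s
roach: 16/40 = 0.4 kJ/s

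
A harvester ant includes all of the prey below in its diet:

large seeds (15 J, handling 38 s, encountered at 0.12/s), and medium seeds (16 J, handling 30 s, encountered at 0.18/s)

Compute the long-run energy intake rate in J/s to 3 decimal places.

0.427 J/s

R = (0.12×15 + 0.18×16) / (1 + 0.12×38 + 0.18×30) = 4.68/10.96 = 0.427 J/s.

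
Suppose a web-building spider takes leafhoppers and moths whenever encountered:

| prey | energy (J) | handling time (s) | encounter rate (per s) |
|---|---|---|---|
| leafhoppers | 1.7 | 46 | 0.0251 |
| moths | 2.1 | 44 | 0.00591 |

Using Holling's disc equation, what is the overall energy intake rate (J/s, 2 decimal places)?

0.02 J/s

R = (0.0251×1.7 + 0.00591×2.1) / (1 + 0.0251×46 + 0.00591×44) = 0.05508/2.415 = 0.02281 J/s.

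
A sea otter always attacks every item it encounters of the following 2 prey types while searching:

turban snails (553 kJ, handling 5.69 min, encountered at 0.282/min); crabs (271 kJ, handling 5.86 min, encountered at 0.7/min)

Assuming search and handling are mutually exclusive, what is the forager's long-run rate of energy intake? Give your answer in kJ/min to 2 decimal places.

R = Σλ_iE_i / (1 + Σλ_ih_i)
Numerator: 0.282×553 + 0.7×271 = 345.6
Denominator: 1 + 0.282×5.69 + 0.7×5.86 = 6.707
R = 345.6/6.707 = 51.54 kJ/min

51.54 kJ/min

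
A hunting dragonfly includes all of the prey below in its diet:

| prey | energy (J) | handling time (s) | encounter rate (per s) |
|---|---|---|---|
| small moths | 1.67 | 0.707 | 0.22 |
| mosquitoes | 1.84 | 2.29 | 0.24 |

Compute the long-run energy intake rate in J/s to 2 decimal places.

R = (0.22×1.67 + 0.24×1.84) / (1 + 0.22×0.707 + 0.24×2.29) = 0.809/1.705 = 0.4744 J/s.

0.47 J/s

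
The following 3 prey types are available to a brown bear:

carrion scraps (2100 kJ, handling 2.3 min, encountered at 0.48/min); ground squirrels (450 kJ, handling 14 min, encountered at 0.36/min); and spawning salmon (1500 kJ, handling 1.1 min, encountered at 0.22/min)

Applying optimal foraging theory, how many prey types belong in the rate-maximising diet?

2

Profitabilities (E/h, kJ/min): spawning salmon 1.36e+03, carrion scraps 913, ground squirrels 32.1. Add prey in this order while the next type's profitability exceeds the intake rate on those already taken.
Rate on top 1: 265.7. carrion scraps: 913 > 265.7 → include.
Rate on top 2: 570.3. ground squirrels: 32.1 < 570.3 → exclude; stop.
Optimal diet: spawning salmon, carrion scraps — 2 of 3 types.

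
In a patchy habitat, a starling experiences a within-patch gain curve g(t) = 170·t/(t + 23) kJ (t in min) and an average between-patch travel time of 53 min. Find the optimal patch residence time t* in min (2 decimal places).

Maximise g(t)/(T+t): set derivative to zero → g'(t)(T+t) = g(t).
g'(t) = 170·23/(t + 23)². Setting 170·23/(t+23)² = 170t/[(t+23)(53+t)] gives 23(53+t) = t(t+23), so t² = 23×53 = 1219.
t* = √1219 = 34.91 min.

34.91 min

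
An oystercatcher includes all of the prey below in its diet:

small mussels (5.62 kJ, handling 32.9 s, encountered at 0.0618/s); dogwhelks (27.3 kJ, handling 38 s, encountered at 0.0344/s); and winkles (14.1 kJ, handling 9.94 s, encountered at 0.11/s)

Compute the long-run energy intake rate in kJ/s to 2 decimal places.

0.52 kJ/s

R = (0.0618×5.62 + 0.0344×27.3 + 0.11×14.1) / (1 + 0.0618×32.9 + 0.0344×38 + 0.11×9.94) = 2.837/5.434 = 0.5222 kJ/s.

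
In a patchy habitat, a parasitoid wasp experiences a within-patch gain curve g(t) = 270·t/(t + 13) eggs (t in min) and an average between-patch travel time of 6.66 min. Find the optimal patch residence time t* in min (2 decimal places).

9.30 min

Maximise g(t)/(T+t): set derivative to zero → g'(t)(T+t) = g(t).
g'(t) = 270·13/(t + 13)². Setting 270·13/(t+13)² = 270t/[(t+13)(6.66+t)] gives 13(6.66+t) = t(t+13), so t² = 13×6.66 = 86.58.
t* = √86.58 = 9.305 min.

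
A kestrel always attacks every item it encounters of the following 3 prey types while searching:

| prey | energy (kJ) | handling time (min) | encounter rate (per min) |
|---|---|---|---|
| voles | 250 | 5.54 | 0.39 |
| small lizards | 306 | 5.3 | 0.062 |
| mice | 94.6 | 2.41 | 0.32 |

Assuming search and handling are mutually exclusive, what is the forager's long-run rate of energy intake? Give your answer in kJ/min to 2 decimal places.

34.44 kJ/min

Energy encountered per unit search time: 0.39×250 + 0.062×306 + 0.32×94.6 = 146.7 kJ/min.
Handling time per unit search time: 0.39×5.54 + 0.062×5.3 + 0.32×2.41 = 3.26.
Rate = 146.7/(1 + 3.26) = 34.44 kJ/min.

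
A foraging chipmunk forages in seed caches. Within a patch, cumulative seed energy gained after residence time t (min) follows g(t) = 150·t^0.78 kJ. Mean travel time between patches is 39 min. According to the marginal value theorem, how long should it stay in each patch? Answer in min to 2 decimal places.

By the marginal value theorem, leave when the instantaneous gain rate g'(t) equals the habitat-wide average g(t)/(T + t).
g'(t) = 0.78·150·t^-0.22. Setting 0.78·150·t^-0.22 = 150·t^0.78/(39+t) gives 0.78(39+t) = t, so 0.22·t = 0.78×39.
t* = 0.78×39/0.22 = 138.3 min.

138.27 min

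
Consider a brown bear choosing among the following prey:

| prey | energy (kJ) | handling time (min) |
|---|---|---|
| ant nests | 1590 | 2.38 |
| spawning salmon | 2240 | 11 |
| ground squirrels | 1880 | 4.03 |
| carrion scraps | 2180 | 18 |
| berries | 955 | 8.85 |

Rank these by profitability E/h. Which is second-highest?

Profitability E/h (kJ/min): ant nests = 1590/2.38 = 668, spawning salmon = 2240/11 = 204, ground squirrels = 1880/4.03 = 467, carrion scraps = 2180/18 = 121, berries = 955/8.85 = 108.
Ranked: ant nests > ground squirrels > spawning salmon > carrion scraps > berries.

ground squirrels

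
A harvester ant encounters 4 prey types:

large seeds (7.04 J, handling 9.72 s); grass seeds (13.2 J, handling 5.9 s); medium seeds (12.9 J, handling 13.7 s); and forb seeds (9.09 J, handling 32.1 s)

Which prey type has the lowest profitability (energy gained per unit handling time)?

forb seeds

Profitability E/h (J/s): large seeds = 7.04/9.72 = 0.724, grass seeds = 13.2/5.9 = 2.24, medium seeds = 12.9/13.7 = 0.942, forb seeds = 9.09/32.1 = 0.283.
Ranked: grass seeds > medium seeds > large seeds > forb seeds.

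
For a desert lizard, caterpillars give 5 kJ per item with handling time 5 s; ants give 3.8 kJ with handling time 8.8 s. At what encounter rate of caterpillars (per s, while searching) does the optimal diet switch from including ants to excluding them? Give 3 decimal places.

Drop ants once their profitability E₂/h₂ falls below the rate achievable on caterpillars alone: E₂/h₂ = λE₁/(1 + λh₁).
Solve for λ: λE₁h₂ = E₂(1 + λh₁) → λ(E₁h₂ − E₂h₁) = E₂ → λ = E₂/(E₁h₂ − E₂h₁).
λ = 3.8/(5×8.8 − 3.8×5) = 3.8/25 = 0.152 per s.

0.152 per s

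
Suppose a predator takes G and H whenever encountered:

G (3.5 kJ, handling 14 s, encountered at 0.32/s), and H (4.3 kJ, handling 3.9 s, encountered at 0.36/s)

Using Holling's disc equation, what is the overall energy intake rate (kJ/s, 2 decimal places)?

Energy encountered per unit search time: 0.32×3.5 + 0.36×4.3 = 2.668 kJ/s.
Handling time per unit search time: 0.32×14 + 0.36×3.9 = 5.884.
Rate = 2.668/(1 + 5.884) = 0.3876 kJ/s.

0.39 kJ/s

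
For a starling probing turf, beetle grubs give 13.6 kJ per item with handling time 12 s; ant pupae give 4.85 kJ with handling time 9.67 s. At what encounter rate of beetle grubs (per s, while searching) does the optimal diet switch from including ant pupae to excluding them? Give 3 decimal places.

0.066 per s

Drop ant pupae once their profitability E₂/h₂ falls below the rate achievable on beetle grubs alone: E₂/h₂ = λE₁/(1 + λh₁).
Solve for λ: λE₁h₂ = E₂(1 + λh₁) → λ(E₁h₂ − E₂h₁) = E₂ → λ = E₂/(E₁h₂ − E₂h₁).
λ = 4.85/(13.6×9.67 − 4.85×12) = 4.85/73.31 = 0.06616 per s.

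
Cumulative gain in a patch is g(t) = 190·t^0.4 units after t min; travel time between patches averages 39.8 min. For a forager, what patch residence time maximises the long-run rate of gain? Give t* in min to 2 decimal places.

By the marginal value theorem, leave when the instantaneous gain rate g'(t) equals the habitat-wide average g(t)/(T + t).
g'(t) = 0.4·190·t^-0.6. Setting 0.4·190·t^-0.6 = 190·t^0.4/(39.8+t) gives 0.4(39.8+t) = t, so 0.60·t = 0.4×39.8.
t* = 0.4×39.8/0.60 = 26.53 min.

26.53 min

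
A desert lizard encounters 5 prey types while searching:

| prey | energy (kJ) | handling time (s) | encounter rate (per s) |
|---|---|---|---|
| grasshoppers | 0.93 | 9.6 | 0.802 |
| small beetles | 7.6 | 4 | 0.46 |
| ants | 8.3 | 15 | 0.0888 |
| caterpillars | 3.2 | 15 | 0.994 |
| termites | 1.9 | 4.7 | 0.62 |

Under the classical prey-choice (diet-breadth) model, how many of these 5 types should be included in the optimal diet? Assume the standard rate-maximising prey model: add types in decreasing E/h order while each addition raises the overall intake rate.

Rank by E/h (kJ/s): small beetles 1.9, ants 0.553, termites 0.404, caterpillars 0.213, grasshoppers 0.0969. Include each in turn until the next type's E/h falls below the running intake rate.
Rate on top 1: 1.231. ants: 0.553 < 1.231 → exclude; stop.
Optimal diet: small beetles — 1 of 5 types.

1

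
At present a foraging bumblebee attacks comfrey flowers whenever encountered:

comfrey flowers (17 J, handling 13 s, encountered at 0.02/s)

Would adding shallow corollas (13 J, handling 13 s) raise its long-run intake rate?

On comfrey flowers alone, R = ΣλE/(1+Σλh) = 0.34/1.26 = 0.2698 J/s.
shallow corollas: E/h = 13/13 = 1 J/s.
1 > 0.2698, so adding shallow corollas raises the average — include it.

Yes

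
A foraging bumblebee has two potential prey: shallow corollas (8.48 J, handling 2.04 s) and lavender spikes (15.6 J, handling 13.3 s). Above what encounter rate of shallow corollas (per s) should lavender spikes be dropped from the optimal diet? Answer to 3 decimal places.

0.193 per s

The zero-one rule: include lavender spikes iff E₂/h₂ > λE₁/(1+λh₁). Equality gives the switch point.
λE₁h₂ = E₂ + λE₂h₁ ⇒ λ = E₂/(E₁h₂ − E₂h₁) = 15.6/(112.8 − 31.82) = 0.1927 per s.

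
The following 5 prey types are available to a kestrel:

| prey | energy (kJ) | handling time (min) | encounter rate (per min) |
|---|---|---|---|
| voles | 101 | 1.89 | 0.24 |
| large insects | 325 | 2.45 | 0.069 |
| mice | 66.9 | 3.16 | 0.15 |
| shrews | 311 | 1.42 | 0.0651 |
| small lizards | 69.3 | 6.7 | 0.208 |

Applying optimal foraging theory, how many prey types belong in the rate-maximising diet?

3

E/h in descending order: shrews 219, large insects 133, voles 53.4, mice 21.2, small lizards 10.3 kJ/min. The optimal diet is the largest prefix of this list for which every included type satisfies E_i/h_i > R on the types above it.
Rate on top 1: 18.53. large insects: 133 > 18.53 → include.
Rate on top 2: 33.83. voles: 53.4 > 33.83 → include.
Rate on top 3: 39.01. mice: 21.2 < 39.01 → exclude; stop.
Optimal diet: shrews, large insects, voles — 3 of 5 types.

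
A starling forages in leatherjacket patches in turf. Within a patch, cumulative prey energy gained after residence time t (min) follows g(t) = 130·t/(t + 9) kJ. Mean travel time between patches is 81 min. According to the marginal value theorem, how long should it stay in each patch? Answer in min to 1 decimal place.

27.0 min

Optimal t* satisfies g'(t*) = g(t*)/(T + t*).
g'(t) = 130·9/(t + 9)². Setting 130·9/(t+9)² = 130t/[(t+9)(81+t)] gives 9(81+t) = t(t+9), so t² = 9×81 = 729.
t* = √729 = 27 min.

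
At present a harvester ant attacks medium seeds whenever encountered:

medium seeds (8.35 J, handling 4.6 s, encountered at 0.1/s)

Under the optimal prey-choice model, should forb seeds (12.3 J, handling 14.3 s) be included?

On medium seeds alone, R = ΣλE/(1+Σλh) = 0.835/1.46 = 0.5719 J/s.
Profitability of forb seeds: 12.3/14.3 = 0.8601 J/s.
Since 0.8601 > R, including forb seeds increases the long-run rate.

Yes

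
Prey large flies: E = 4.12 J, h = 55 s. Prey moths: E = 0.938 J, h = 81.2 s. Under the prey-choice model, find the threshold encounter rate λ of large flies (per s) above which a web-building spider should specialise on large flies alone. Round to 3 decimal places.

0.003 per s

At the threshold, the rate on large flies alone equals the profitability of moths: λ·4.12/(1 + λ·55) = 0.938/81.2 = 0.01155.
Rearranging, λ(4.12 − 0.01155×55) = 0.01155, so λ = 0.01155/3.485 = 0.003315 per s.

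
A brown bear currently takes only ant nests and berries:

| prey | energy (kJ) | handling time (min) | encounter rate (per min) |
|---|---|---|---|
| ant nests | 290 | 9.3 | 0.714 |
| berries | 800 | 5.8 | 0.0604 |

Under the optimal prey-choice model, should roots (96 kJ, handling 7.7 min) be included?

No

On ant nests and berries alone, R = ΣλE/(1+Σλh) = 255.4/7.991 = 31.96 kJ/min.
roots: E/h = 96/7.7 = 12.47 kJ/min.
Since 12.47 < R, time spent handling roots is better spent searching.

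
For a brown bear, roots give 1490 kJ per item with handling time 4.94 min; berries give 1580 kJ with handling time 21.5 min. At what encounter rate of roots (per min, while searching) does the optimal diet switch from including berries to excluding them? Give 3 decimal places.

0.065 per min

Drop berries once their profitability E₂/h₂ falls below the rate achievable on roots alone: E₂/h₂ = λE₁/(1 + λh₁).
Solve for λ: λE₁h₂ = E₂(1 + λh₁) → λ(E₁h₂ − E₂h₁) = E₂ → λ = E₂/(E₁h₂ − E₂h₁).
λ = 1580/(1490×21.5 − 1580×4.94) = 1580/2.423e+04 = 0.06521 per min.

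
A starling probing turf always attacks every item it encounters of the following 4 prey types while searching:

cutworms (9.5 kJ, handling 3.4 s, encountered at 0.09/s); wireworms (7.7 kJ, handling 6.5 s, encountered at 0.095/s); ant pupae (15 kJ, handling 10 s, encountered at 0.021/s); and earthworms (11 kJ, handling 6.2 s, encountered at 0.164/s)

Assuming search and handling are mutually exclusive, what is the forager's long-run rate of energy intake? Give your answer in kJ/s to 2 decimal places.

R = (0.09×9.5 + 0.095×7.7 + 0.021×15 + 0.164×11) / (1 + 0.09×3.4 + 0.095×6.5 + 0.021×10 + 0.164×6.2) = 3.706/3.15 = 1.176 kJ/s.

1.18 kJ/s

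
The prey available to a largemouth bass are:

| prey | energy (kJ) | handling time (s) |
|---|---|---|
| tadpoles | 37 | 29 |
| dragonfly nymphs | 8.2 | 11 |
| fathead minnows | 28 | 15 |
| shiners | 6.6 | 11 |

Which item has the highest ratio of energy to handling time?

fathead minnows

In descending order of E/h:
fathead minnows: 28/15 = 1.87 kJ/s
tadpoles: 37/29 = 1.28 kJ/s
dragonfly nymphs: 8.2/11 = 0.745 kJ/s
shiners: 6.6/11 = 0.6 kJ/s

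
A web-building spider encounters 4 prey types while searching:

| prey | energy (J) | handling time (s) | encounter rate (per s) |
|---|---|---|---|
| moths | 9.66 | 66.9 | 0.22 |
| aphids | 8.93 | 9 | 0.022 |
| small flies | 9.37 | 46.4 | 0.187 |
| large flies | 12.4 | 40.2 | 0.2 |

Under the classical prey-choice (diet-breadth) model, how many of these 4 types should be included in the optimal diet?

2

Profitabilities (E/h, J/s): aphids 0.992, large flies 0.308, small flies 0.202, moths 0.144. Add prey in this order while the next type's profitability exceeds the intake rate on those already taken.
Rate on top 1: 0.164. large flies: 0.308 > 0.164 → include.
Rate on top 2: 0.2897. small flies: 0.202 < 0.2897 → exclude; stop.
Optimal diet: aphids, large flies — 2 of 4 types.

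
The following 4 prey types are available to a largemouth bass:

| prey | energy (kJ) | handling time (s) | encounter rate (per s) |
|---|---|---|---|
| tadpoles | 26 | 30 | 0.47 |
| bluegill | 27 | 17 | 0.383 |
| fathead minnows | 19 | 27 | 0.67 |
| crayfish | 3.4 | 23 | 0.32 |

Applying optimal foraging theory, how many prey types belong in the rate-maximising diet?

1

Profitabilities (E/h, kJ/s): bluegill 1.59, tadpoles 0.867, fathead minnows 0.704, crayfish 0.148. Add prey in this order while the next type's profitability exceeds the intake rate on those already taken.
Rate on top 1: 1.377. tadpoles: 0.867 < 1.377 → exclude; stop.
Optimal diet: bluegill — 1 of 4 types.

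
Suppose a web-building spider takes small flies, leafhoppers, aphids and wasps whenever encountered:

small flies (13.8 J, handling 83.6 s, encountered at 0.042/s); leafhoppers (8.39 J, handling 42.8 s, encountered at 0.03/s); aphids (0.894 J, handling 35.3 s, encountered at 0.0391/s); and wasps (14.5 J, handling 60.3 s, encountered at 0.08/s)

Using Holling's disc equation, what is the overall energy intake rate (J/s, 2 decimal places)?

R = Σλ_iE_i / (1 + Σλ_ih_i)
Numerator: 0.042×13.8 + 0.03×8.39 + 0.0391×0.894 + 0.08×14.5 = 2.026
Denominator: 1 + 0.042×83.6 + 0.03×42.8 + 0.0391×35.3 + 0.08×60.3 = 12
R = 2.026/12 = 0.1689 J/s

0.17 J/s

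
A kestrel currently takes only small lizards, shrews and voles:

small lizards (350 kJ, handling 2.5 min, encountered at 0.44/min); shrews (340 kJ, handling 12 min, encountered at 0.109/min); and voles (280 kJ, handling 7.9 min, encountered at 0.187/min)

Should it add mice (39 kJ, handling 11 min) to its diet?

No

Intake rate on the current diet: R = (0.44×350 + 0.109×340 + 0.187×280) / (1 + 0.44×2.5 + 0.109×12 + 0.187×7.9) = 243.4/4.885 = 49.83 kJ/min.
mice: E/h = 39/11 = 3.545 kJ/min.
Since 3.545 < R, time spent handling mice is better spent searching.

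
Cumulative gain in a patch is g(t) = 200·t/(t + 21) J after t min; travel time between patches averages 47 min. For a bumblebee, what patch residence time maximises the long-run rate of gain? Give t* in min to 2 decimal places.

31.42 min

By the marginal value theorem, leave when the instantaneous gain rate g'(t) equals the habitat-wide average g(t)/(T + t).
g'(t) = 200·21/(t + 21)². Setting 200·21/(t+21)² = 200t/[(t+21)(47+t)] gives 21(47+t) = t(t+21), so t² = 21×47 = 987.
t* = √987 = 31.42 min.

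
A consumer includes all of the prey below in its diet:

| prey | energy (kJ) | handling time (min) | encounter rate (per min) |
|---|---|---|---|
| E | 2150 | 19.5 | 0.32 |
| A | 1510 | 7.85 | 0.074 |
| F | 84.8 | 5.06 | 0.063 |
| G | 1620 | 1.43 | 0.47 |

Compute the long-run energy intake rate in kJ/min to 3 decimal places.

R = Σλ_iE_i / (1 + Σλ_ih_i)
Numerator: 0.32×2150 + 0.074×1510 + 0.063×84.8 + 0.47×1620 = 1566
Denominator: 1 + 0.32×19.5 + 0.074×7.85 + 0.063×5.06 + 0.47×1.43 = 8.812
R = 1566/8.812 = 177.8 kJ/min

177.771 kJ/min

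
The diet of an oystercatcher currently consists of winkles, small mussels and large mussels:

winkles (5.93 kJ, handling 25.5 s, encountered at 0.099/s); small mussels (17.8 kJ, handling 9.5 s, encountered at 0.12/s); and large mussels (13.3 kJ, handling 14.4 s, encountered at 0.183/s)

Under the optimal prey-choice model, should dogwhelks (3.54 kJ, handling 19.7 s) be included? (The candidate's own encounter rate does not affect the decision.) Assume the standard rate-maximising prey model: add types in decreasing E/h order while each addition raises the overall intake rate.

No

Current rate: (0.099×5.93 + 0.12×17.8 + 0.183×13.3)/(1 + 0.099×25.5 + 0.12×9.5 + 0.183×14.4) = 0.7065 kJ/s.
dogwhelks: E/h = 3.54/19.7 = 0.1797 kJ/s.
0.1797 < 0.7065, so adding dogwhelks would lower the average — exclude it.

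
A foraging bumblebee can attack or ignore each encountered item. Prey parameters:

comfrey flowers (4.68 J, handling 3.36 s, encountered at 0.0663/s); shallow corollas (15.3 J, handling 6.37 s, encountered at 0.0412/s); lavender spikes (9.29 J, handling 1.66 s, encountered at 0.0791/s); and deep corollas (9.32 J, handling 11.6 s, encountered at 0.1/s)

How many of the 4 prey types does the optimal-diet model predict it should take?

3

Profitabilities (E/h, J/s): lavender spikes 5.6, shallow corollas 2.4, comfrey flowers 1.39, deep corollas 0.803. Add prey in this order while the next type's profitability exceeds the intake rate on those already taken.
Rate on top 1: 0.6495. shallow corollas: 2.4 > 0.6495 → include.
Rate on top 2: 0.9795. comfrey flowers: 1.39 > 0.9795 → include.
Rate on top 3: 1.036. deep corollas: 0.803 < 1.036 → exclude; stop.
Optimal diet: lavender spikes, shallow corollas, comfrey flowers — 3 of 4 types.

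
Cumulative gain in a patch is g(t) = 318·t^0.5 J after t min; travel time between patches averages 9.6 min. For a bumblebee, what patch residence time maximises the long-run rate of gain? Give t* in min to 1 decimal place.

By the marginal value theorem, leave when the instantaneous gain rate g'(t) equals the habitat-wide average g(t)/(T + t).
g'(t) = 0.5·318·t^-0.5. Setting 0.5·318·t^-0.5 = 318·t^0.5/(9.6+t) gives 0.5(9.6+t) = t, so 0.50·t = 0.5×9.6.
t* = 0.5×9.6/0.50 = 9.6 min.

9.6 min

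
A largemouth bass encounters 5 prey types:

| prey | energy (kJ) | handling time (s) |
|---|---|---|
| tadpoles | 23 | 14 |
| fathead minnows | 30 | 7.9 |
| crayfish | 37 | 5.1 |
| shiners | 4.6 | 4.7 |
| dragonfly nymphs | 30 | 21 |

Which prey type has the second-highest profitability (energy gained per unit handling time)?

fathead minnows

In descending order of E/h:
crayfish: 37/5.1 = 7.25 kJ/s
fathead minnows: 30/7.9 = 3.8 kJ/s
tadpoles: 23/14 = 1.64 kJ/s
dragonfly nymphs: 30/21 = 1.43 kJ/s
shiners: 4.6/4.7 = 0.979 kJ/s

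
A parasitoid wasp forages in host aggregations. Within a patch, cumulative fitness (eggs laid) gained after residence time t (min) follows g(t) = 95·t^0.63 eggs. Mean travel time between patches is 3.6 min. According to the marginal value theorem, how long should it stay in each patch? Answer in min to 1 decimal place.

Maximise g(t)/(T+t): set derivative to zero → g'(t)(T+t) = g(t).
g'(t) = 0.63·95·t^-0.37. Setting 0.63·95·t^-0.37 = 95·t^0.63/(3.6+t) gives 0.63(3.6+t) = t, so 0.37·t = 0.63×3.6.
t* = 0.63×3.6/0.37 = 6.13 min.

6.1 min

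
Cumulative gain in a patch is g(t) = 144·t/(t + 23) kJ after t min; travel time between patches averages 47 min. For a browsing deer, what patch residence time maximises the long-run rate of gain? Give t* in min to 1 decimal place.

32.9 min

Maximise g(t)/(T+t): set derivative to zero → g'(t)(T+t) = g(t).
g'(t) = 144·23/(t + 23)². Setting 144·23/(t+23)² = 144t/[(t+23)(47+t)] gives 23(47+t) = t(t+23), so t² = 23×47 = 1081.
t* = √1081 = 32.88 min.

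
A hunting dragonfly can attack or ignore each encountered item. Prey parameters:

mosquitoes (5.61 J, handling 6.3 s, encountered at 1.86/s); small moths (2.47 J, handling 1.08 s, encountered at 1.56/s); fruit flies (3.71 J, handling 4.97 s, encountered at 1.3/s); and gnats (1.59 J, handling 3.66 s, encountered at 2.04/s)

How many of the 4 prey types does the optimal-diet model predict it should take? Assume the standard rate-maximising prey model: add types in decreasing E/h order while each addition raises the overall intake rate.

1

Rank by E/h (J/s): small moths 2.29, mosquitoes 0.89, fruit flies 0.746, gnats 0.434. Include each in turn until the next type's E/h falls below the running intake rate.
Rate on top 1: 1.435. mosquitoes: 0.89 < 1.435 → exclude; stop.
Optimal diet: small moths — 1 of 4 types.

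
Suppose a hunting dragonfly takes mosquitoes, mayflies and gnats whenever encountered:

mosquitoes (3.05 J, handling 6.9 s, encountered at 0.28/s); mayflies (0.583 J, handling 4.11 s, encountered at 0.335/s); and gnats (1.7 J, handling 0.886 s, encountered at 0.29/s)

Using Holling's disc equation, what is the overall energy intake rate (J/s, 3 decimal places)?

R = Σλ_iE_i / (1 + Σλ_ih_i)
Numerator: 0.28×3.05 + 0.335×0.583 + 0.29×1.7 = 1.542
Denominator: 1 + 0.28×6.9 + 0.335×4.11 + 0.29×0.886 = 4.566
R = 1.542/4.566 = 0.3378 J/s

0.338 J/s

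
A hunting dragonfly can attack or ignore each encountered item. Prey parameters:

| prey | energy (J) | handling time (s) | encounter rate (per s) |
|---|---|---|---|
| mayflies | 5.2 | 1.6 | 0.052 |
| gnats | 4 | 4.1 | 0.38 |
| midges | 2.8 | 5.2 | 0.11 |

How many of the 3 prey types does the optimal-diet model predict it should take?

2

E/h in descending order: mayflies 3.25, gnats 0.976, midges 0.538 J/s. The optimal diet is the largest prefix of this list for which every included type satisfies E_i/h_i > R on the types above it.
Rate on top 1: 0.2496. gnats: 0.976 > 0.2496 → include.
Rate on top 2: 0.6779. midges: 0.538 < 0.6779 → exclude; stop.
Optimal diet: mayflies, gnats — 2 of 3 types.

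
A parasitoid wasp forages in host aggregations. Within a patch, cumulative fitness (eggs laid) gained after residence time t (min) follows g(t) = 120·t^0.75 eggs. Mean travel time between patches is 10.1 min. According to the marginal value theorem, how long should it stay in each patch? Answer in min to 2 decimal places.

30.30 min

Maximise g(t)/(T+t): set derivative to zero → g'(t)(T+t) = g(t).
g'(t) = 0.75·120·t^-0.25. Setting 0.75·120·t^-0.25 = 120·t^0.75/(10.1+t) gives 0.75(10.1+t) = t, so 0.25·t = 0.75×10.1.
t* = 0.75×10.1/0.25 = 30.3 min.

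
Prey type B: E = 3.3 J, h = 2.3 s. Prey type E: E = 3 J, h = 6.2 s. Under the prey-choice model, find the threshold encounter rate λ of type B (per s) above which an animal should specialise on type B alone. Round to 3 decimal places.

0.221 per s

At the threshold, the rate on type B alone equals the profitability of type E: λ·3.3/(1 + λ·2.3) = 3/6.2 = 0.4839.
Rearranging, λ(3.3 − 0.4839×2.3) = 0.4839, so λ = 0.4839/2.187 = 0.2212 per s.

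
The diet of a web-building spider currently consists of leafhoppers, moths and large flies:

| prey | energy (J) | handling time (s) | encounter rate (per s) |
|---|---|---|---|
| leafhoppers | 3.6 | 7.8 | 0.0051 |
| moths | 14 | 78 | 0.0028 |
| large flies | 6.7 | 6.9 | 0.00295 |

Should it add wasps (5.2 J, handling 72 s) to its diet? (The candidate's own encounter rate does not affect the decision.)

On leafhoppers, moths and large flies alone, R = ΣλE/(1+Σλh) = 0.07733/1.279 = 0.06048 J/s.
wasps: E/h = 5.2/72 = 0.07222 J/s.
Since 0.07222 > R, including wasps increases the long-run rate.

Yes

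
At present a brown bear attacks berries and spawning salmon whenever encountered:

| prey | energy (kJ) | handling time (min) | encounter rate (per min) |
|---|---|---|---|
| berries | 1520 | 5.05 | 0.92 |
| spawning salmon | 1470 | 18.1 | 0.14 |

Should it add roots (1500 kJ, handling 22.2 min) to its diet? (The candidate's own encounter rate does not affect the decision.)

No

Intake rate on the current diet: R = (0.92×1520 + 0.14×1470) / (1 + 0.92×5.05 + 0.14×18.1) = 1604/8.18 = 196.1 kJ/min.
roots: E/h = 1500/22.2 = 67.57 kJ/min.
Since 67.57 < R, time spent handling roots is better spent searching.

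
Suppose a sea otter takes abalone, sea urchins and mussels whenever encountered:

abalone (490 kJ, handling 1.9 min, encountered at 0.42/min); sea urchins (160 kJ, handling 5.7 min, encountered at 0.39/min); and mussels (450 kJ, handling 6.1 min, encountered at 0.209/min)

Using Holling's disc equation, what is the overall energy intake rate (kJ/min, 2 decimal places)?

68.40 kJ/min

Energy encountered per unit search time: 0.42×490 + 0.39×160 + 0.209×450 = 362.2 kJ/min.
Handling time per unit search time: 0.42×1.9 + 0.39×5.7 + 0.209×6.1 = 4.296.
Rate = 362.2/(1 + 4.296) = 68.4 kJ/min.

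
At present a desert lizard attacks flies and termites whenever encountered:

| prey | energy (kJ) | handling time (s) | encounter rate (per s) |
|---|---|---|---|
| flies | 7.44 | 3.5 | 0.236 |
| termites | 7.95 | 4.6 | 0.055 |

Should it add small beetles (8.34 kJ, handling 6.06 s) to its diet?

Yes

On flies and termites alone, R = ΣλE/(1+Σλh) = 2.193/2.079 = 1.055 kJ/s.
Profitability of small beetles: 8.34/6.06 = 1.376 kJ/s.
Since 1.376 > R, including small beetles increases the long-run rate.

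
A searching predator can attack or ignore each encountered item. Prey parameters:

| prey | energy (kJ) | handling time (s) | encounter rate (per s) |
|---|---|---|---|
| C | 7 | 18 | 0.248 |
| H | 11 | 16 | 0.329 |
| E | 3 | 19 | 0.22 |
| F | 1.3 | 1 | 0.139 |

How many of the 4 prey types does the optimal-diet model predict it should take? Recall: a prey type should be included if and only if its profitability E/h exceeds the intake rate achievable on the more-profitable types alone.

2

Rank by E/h (kJ/s): F 1.3, H 0.688, C 0.389, E 0.158. Include each in turn until the next type's E/h falls below the running intake rate.
Rate on top 1: 0.1586. H: 0.688 > 0.1586 → include.
Rate on top 2: 0.5934. C: 0.389 < 0.5934 → exclude; stop.
Optimal diet: F, H — 2 of 4 types.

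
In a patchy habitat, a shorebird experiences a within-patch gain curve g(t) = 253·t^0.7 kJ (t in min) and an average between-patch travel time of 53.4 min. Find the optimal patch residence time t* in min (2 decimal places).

By the marginal value theorem, leave when the instantaneous gain rate g'(t) equals the habitat-wide average g(t)/(T + t).
g'(t) = 0.7·253·t^-0.3. Setting 0.7·253·t^-0.3 = 253·t^0.7/(53.4+t) gives 0.7(53.4+t) = t, so 0.30·t = 0.7×53.4.
t* = 0.7×53.4/0.30 = 124.6 min.

124.60 min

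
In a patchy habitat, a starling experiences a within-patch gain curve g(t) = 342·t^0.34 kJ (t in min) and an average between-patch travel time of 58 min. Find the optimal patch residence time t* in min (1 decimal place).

29.9 min

By the marginal value theorem, leave when the instantaneous gain rate g'(t) equals the habitat-wide average g(t)/(T + t).
g'(t) = 0.34·342·t^-0.66. Setting 0.34·342·t^-0.66 = 342·t^0.34/(58+t) gives 0.34(58+t) = t, so 0.66·t = 0.34×58.
t* = 0.34×58/0.66 = 29.88 min.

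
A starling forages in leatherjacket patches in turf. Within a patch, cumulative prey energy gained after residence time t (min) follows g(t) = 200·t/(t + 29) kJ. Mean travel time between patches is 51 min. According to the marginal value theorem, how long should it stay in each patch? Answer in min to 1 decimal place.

38.5 min

Maximise g(t)/(T+t): set derivative to zero → g'(t)(T+t) = g(t).
g'(t) = 200·29/(t + 29)². Setting 200·29/(t+29)² = 200t/[(t+29)(51+t)] gives 29(51+t) = t(t+29), so t² = 29×51 = 1479.
t* = √1479 = 38.46 min.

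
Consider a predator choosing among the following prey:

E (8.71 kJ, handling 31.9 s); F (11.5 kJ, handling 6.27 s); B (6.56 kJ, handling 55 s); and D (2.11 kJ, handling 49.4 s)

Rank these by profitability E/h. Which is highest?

Profitability E/h (kJ/s): E = 8.71/31.9 = 0.273, F = 11.5/6.27 = 1.83, B = 6.56/55 = 0.119, D = 2.11/49.4 = 0.0427.
Ranked: F > E > B > D.

F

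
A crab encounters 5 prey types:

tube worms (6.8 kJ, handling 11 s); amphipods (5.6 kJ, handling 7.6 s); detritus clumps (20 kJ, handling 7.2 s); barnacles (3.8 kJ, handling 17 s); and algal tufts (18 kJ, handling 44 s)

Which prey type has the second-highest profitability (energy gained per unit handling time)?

amphipods

In descending order of E/h:
detritus clumps: 20/7.2 = 2.78 kJ/s
amphipods: 5.6/7.6 = 0.737 kJ/s
tube worms: 6.8/11 = 0.618 kJ/s
algal tufts: 18/44 = 0.409 kJ/s
barnacles: 3.8/17 = 0.224 kJ/s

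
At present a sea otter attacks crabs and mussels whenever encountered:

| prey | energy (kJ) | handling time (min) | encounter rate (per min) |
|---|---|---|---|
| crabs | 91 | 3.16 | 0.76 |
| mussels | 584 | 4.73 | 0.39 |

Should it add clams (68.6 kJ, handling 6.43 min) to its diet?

No

On crabs and mussels alone, R = ΣλE/(1+Σλh) = 296.9/5.246 = 56.6 kJ/min.
clams: E/h = 68.6/6.43 = 10.67 kJ/min.
Since 10.67 < R, time spent handling clams is better spent searching.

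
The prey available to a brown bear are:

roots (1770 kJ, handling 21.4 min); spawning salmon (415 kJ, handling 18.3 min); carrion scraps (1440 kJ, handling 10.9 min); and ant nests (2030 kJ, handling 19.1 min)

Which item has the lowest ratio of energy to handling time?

spawning salmon

Profitability E/h (kJ/min): roots = 1770/21.4 = 82.7, spawning salmon = 415/18.3 = 22.7, carrion scraps = 1440/10.9 = 132, ant nests = 2030/19.1 = 106.
Ranked: carrion scraps > ant nests > roots > spawning salmon.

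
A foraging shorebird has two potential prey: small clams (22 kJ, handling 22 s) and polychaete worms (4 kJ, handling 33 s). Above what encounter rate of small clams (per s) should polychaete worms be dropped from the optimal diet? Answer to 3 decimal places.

The zero-one rule: include polychaete worms iff E₂/h₂ > λE₁/(1+λh₁). Equality gives the switch point.
λE₁h₂ = E₂ + λE₂h₁ ⇒ λ = E₂/(E₁h₂ − E₂h₁) = 4/(726 − 88) = 0.00627 per s.

0.006 per s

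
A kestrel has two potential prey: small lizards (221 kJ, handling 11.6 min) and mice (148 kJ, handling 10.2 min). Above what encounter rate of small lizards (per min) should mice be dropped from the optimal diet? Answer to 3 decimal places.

0.275 per min

The zero-one rule: include mice iff E₂/h₂ > λE₁/(1+λh₁). Equality gives the switch point.
λE₁h₂ = E₂ + λE₂h₁ ⇒ λ = E₂/(E₁h₂ − E₂h₁) = 148/(2254 − 1717) = 0.2754 per min.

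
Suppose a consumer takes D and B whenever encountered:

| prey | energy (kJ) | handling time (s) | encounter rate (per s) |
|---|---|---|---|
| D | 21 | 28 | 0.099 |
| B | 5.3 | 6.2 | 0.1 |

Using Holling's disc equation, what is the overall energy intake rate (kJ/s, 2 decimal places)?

Energy encountered per unit search time: 0.099×21 + 0.1×5.3 = 2.609 kJ/s.
Handling time per unit search time: 0.099×28 + 0.1×6.2 = 3.392.
Rate = 2.609/(1 + 3.392) = 0.594 kJ/s.

0.59 kJ/s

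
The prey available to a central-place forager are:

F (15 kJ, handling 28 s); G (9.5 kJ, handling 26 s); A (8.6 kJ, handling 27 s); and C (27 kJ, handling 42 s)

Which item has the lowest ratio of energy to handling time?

A

In descending order of E/h:
C: 27/42 = 0.643 kJ/s
F: 15/28 = 0.536 kJ/s
G: 9.5/26 = 0.365 kJ/s
A: 8.6/27 = 0.319 kJ/s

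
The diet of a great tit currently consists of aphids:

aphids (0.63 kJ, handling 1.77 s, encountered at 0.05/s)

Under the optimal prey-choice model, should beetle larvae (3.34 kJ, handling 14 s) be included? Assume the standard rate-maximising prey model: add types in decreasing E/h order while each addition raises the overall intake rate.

On aphids alone, R = ΣλE/(1+Σλh) = 0.0315/1.089 = 0.02894 kJ/s.
Profitability of beetle larvae: 3.34/14 = 0.2386 kJ/s.
0.2386 > 0.02894, so adding beetle larvae raises the average — include it.

Yes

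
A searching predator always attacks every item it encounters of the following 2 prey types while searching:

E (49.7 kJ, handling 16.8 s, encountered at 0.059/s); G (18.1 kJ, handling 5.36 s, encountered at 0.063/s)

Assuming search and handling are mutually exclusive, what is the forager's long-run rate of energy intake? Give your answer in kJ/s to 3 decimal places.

1.749 kJ/s

R = (0.059×49.7 + 0.063×18.1) / (1 + 0.059×16.8 + 0.063×5.36) = 4.073/2.329 = 1.749 kJ/s.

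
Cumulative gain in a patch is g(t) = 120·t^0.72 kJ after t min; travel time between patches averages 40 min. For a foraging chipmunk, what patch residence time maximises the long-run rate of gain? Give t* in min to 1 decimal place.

102.9 min

Optimal t* satisfies g'(t*) = g(t*)/(T + t*).
g'(t) = 0.72·120·t^-0.28. Setting 0.72·120·t^-0.28 = 120·t^0.72/(40+t) gives 0.72(40+t) = t, so 0.28·t = 0.72×40.
t* = 0.72×40/0.28 = 102.9 min.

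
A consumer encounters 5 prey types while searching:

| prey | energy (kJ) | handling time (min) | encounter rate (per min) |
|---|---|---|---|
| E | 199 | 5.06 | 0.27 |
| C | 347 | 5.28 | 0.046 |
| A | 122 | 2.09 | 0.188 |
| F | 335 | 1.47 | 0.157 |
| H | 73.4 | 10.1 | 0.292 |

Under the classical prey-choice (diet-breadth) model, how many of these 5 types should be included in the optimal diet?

Profitabilities (E/h, kJ/min): F 228, C 65.7, A 58.4, E 39.3, H 7.27. Add prey in this order while the next type's profitability exceeds the intake rate on those already taken.
Rate on top 1: 42.73. C: 65.7 > 42.73 → include.
Rate on top 2: 46.52. A: 58.4 > 46.52 → include.
Rate on top 3: 49.02. E: 39.3 < 49.02 → exclude; stop.
Optimal diet: F, C, A — 3 of 5 types.

3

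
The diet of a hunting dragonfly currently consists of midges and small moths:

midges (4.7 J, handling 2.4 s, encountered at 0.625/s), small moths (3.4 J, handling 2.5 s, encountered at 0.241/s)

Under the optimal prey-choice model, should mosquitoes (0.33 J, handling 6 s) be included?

No

On midges and small moths alone, R = ΣλE/(1+Σλh) = 3.757/3.103 = 1.211 J/s.
Profitability of mosquitoes: 0.33/6 = 0.055 J/s.
0.055 < 1.211, so adding mosquitoes would lower the average — exclude it.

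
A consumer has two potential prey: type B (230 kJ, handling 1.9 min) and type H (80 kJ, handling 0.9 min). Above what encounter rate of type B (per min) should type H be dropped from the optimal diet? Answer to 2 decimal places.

1.45 per min

At the threshold, the rate on type B alone equals the profitability of type H: λ·230/(1 + λ·1.9) = 80/0.9 = 88.89.
Rearranging, λ(230 − 88.89×1.9) = 88.89, so λ = 88.89/61.11 = 1.455 per min.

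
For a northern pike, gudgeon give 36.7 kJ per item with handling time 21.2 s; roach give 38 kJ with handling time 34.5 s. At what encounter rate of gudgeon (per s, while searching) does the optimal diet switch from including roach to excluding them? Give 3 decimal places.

Drop roach once their profitability E₂/h₂ falls below the rate achievable on gudgeon alone: E₂/h₂ = λE₁/(1 + λh₁).
Solve for λ: λE₁h₂ = E₂(1 + λh₁) → λ(E₁h₂ − E₂h₁) = E₂ → λ = E₂/(E₁h₂ − E₂h₁).
λ = 38/(36.7×34.5 − 38×21.2) = 38/460.6 = 0.08251 per s.

0.083 per s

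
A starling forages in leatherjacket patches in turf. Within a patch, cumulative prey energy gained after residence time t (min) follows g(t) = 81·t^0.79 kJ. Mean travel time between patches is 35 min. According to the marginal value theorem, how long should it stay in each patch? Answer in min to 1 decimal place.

Maximise g(t)/(T+t): set derivative to zero → g'(t)(T+t) = g(t).
g'(t) = 0.79·81·t^-0.21. Setting 0.79·81·t^-0.21 = 81·t^0.79/(35+t) gives 0.79(35+t) = t, so 0.21·t = 0.79×35.
t* = 0.79×35/0.21 = 131.7 min.

131.7 min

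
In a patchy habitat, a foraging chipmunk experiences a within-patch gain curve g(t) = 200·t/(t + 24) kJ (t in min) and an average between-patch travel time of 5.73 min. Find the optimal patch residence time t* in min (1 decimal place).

11.7 min

By the marginal value theorem, leave when the instantaneous gain rate g'(t) equals the habitat-wide average g(t)/(T + t).
g'(t) = 200·24/(t + 24)². Setting 200·24/(t+24)² = 200t/[(t+24)(5.73+t)] gives 24(5.73+t) = t(t+24), so t² = 24×5.73 = 137.5.
t* = √137.5 = 11.73 min.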